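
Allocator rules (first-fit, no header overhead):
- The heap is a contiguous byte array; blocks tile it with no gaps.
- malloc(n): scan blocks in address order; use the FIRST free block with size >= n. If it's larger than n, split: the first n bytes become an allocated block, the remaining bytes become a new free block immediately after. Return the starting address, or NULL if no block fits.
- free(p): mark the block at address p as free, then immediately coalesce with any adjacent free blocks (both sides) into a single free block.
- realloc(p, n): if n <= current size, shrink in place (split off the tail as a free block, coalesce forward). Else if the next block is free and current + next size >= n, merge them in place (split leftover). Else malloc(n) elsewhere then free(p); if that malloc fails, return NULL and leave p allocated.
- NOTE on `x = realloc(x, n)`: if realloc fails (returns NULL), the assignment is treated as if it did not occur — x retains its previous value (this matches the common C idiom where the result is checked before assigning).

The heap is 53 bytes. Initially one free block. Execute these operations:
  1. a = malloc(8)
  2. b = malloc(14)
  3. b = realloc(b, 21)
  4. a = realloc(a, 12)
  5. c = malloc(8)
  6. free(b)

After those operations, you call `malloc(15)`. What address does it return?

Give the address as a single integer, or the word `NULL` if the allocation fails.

Op 1: a = malloc(8) -> a = 0; heap: [0-7 ALLOC][8-52 FREE]
Op 2: b = malloc(14) -> b = 8; heap: [0-7 ALLOC][8-21 ALLOC][22-52 FREE]
Op 3: b = realloc(b, 21) -> b = 8; heap: [0-7 ALLOC][8-28 ALLOC][29-52 FREE]
Op 4: a = realloc(a, 12) -> a = 29; heap: [0-7 FREE][8-28 ALLOC][29-40 ALLOC][41-52 FREE]
Op 5: c = malloc(8) -> c = 0; heap: [0-7 ALLOC][8-28 ALLOC][29-40 ALLOC][41-52 FREE]
Op 6: free(b) -> (freed b); heap: [0-7 ALLOC][8-28 FREE][29-40 ALLOC][41-52 FREE]
malloc(15): first-fit scan over [0-7 ALLOC][8-28 FREE][29-40 ALLOC][41-52 FREE] -> 8

Answer: 8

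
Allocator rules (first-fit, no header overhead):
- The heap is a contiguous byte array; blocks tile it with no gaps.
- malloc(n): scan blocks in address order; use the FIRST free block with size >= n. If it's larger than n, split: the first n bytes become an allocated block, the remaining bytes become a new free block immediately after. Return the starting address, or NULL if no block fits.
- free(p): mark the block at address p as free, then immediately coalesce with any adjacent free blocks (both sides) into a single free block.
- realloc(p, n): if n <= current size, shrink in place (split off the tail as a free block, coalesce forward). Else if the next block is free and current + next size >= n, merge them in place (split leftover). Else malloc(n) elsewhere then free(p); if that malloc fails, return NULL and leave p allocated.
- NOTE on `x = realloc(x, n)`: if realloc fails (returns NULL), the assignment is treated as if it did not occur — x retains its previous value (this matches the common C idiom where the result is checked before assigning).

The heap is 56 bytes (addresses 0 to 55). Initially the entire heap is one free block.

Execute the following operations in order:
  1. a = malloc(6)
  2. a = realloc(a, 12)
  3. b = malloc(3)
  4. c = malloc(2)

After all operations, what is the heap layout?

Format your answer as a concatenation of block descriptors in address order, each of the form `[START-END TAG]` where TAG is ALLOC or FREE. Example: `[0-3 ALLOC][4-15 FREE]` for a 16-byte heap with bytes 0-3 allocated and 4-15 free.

Answer: [0-11 ALLOC][12-14 ALLOC][15-16 ALLOC][17-55 FREE]

Derivation:
Op 1: a = malloc(6) -> a = 0; heap: [0-5 ALLOC][6-55 FREE]
Op 2: a = realloc(a, 12) -> a = 0; heap: [0-11 ALLOC][12-55 FREE]
Op 3: b = malloc(3) -> b = 12; heap: [0-11 ALLOC][12-14 ALLOC][15-55 FREE]
Op 4: c = malloc(2) -> c = 15; heap: [0-11 ALLOC][12-14 ALLOC][15-16 ALLOC][17-55 FREE]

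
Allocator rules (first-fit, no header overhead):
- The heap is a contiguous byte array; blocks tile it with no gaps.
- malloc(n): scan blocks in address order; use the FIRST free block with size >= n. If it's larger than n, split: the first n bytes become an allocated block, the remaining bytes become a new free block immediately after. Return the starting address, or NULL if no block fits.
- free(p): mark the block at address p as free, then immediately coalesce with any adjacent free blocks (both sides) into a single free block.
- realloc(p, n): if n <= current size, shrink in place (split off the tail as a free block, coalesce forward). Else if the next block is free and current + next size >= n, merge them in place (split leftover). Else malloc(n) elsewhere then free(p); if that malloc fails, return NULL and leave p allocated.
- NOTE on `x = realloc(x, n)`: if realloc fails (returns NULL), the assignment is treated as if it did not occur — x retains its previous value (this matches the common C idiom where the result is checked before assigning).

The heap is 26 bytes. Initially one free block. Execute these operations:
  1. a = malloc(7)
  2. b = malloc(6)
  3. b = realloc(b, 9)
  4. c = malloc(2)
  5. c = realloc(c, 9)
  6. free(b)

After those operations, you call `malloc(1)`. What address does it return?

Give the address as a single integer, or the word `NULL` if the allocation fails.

Answer: 7

Derivation:
Op 1: a = malloc(7) -> a = 0; heap: [0-6 ALLOC][7-25 FREE]
Op 2: b = malloc(6) -> b = 7; heap: [0-6 ALLOC][7-12 ALLOC][13-25 FREE]
Op 3: b = realloc(b, 9) -> b = 7; heap: [0-6 ALLOC][7-15 ALLOC][16-25 FREE]
Op 4: c = malloc(2) -> c = 16; heap: [0-6 ALLOC][7-15 ALLOC][16-17 ALLOC][18-25 FREE]
Op 5: c = realloc(c, 9) -> c = 16; heap: [0-6 ALLOC][7-15 ALLOC][16-24 ALLOC][25-25 FREE]
Op 6: free(b) -> (freed b); heap: [0-6 ALLOC][7-15 FREE][16-24 ALLOC][25-25 FREE]
malloc(1): first-fit scan over [0-6 ALLOC][7-15 FREE][16-24 ALLOC][25-25 FREE] -> 7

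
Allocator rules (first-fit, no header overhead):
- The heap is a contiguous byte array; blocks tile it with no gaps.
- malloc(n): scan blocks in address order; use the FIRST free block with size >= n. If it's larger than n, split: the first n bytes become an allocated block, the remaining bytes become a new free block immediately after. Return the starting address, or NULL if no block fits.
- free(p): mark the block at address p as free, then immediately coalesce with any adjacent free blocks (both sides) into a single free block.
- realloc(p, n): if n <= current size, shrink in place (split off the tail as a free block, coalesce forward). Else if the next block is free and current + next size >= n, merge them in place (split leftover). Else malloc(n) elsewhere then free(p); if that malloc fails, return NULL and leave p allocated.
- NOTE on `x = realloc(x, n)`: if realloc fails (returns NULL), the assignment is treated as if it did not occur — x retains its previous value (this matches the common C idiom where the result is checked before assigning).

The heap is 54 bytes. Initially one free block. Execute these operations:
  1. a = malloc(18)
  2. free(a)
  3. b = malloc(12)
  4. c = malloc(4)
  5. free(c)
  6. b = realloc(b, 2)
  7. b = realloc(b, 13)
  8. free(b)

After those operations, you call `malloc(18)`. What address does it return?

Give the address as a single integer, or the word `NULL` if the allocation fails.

Answer: 0

Derivation:
Op 1: a = malloc(18) -> a = 0; heap: [0-17 ALLOC][18-53 FREE]
Op 2: free(a) -> (freed a); heap: [0-53 FREE]
Op 3: b = malloc(12) -> b = 0; heap: [0-11 ALLOC][12-53 FREE]
Op 4: c = malloc(4) -> c = 12; heap: [0-11 ALLOC][12-15 ALLOC][16-53 FREE]
Op 5: free(c) -> (freed c); heap: [0-11 ALLOC][12-53 FREE]
Op 6: b = realloc(b, 2) -> b = 0; heap: [0-1 ALLOC][2-53 FREE]
Op 7: b = realloc(b, 13) -> b = 0; heap: [0-12 ALLOC][13-53 FREE]
Op 8: free(b) -> (freed b); heap: [0-53 FREE]
malloc(18): first-fit scan over [0-53 FREE] -> 0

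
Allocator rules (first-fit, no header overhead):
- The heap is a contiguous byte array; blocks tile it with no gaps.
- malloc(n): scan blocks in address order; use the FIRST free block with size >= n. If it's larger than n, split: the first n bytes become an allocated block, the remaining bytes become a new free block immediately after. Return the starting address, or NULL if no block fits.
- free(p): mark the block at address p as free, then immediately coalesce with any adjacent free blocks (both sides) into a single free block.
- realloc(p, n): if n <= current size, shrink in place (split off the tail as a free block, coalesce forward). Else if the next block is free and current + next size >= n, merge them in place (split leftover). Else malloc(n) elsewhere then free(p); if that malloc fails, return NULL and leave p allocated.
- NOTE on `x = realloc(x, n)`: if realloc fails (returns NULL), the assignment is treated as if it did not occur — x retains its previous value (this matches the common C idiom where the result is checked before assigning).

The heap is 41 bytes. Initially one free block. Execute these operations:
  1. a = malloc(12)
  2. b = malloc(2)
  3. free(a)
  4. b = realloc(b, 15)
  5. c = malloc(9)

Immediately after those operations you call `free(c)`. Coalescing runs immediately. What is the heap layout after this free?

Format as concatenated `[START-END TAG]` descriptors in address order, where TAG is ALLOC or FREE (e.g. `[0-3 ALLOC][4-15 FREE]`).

Op 1: a = malloc(12) -> a = 0; heap: [0-11 ALLOC][12-40 FREE]
Op 2: b = malloc(2) -> b = 12; heap: [0-11 ALLOC][12-13 ALLOC][14-40 FREE]
Op 3: free(a) -> (freed a); heap: [0-11 FREE][12-13 ALLOC][14-40 FREE]
Op 4: b = realloc(b, 15) -> b = 12; heap: [0-11 FREE][12-26 ALLOC][27-40 FREE]
Op 5: c = malloc(9) -> c = 0; heap: [0-8 ALLOC][9-11 FREE][12-26 ALLOC][27-40 FREE]
free(c): c = 0 -> block [0-8 ALLOC]; mark free, coalesce with adjacent free neighbors -> [0-11 FREE][12-26 ALLOC][27-40 FREE]

Answer: [0-11 FREE][12-26 ALLOC][27-40 FREE]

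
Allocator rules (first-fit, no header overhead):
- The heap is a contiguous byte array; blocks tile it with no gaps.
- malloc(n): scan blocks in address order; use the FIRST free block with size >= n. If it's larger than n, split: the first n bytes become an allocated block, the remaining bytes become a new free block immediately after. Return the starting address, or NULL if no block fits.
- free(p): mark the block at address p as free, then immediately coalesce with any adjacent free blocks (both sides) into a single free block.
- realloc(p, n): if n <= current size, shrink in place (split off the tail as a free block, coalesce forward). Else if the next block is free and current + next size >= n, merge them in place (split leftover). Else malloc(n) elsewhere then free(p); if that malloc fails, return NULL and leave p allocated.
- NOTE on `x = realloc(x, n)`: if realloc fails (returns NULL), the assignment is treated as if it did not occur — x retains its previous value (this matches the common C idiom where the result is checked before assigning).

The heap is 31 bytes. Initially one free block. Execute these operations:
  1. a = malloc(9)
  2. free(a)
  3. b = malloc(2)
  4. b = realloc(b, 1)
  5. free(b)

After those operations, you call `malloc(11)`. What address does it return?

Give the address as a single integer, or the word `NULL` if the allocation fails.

Answer: 0

Derivation:
Op 1: a = malloc(9) -> a = 0; heap: [0-8 ALLOC][9-30 FREE]
Op 2: free(a) -> (freed a); heap: [0-30 FREE]
Op 3: b = malloc(2) -> b = 0; heap: [0-1 ALLOC][2-30 FREE]
Op 4: b = realloc(b, 1) -> b = 0; heap: [0-0 ALLOC][1-30 FREE]
Op 5: free(b) -> (freed b); heap: [0-30 FREE]
malloc(11): first-fit scan over [0-30 FREE] -> 0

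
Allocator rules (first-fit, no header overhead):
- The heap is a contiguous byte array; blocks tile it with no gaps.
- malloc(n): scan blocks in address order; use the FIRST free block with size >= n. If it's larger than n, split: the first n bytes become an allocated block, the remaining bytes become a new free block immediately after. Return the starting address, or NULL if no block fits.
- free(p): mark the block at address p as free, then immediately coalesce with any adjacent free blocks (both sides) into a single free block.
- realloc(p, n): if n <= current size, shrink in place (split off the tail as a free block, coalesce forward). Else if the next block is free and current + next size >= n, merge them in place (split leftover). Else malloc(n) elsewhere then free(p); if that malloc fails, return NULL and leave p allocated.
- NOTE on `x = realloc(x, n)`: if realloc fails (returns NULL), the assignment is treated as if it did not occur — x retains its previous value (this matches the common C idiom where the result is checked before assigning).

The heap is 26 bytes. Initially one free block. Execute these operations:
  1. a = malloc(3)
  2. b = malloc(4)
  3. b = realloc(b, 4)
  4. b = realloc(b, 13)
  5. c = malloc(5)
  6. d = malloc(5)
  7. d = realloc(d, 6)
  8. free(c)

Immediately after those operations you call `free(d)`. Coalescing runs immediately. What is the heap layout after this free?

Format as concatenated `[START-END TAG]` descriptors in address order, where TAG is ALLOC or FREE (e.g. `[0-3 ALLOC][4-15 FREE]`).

Op 1: a = malloc(3) -> a = 0; heap: [0-2 ALLOC][3-25 FREE]
Op 2: b = malloc(4) -> b = 3; heap: [0-2 ALLOC][3-6 ALLOC][7-25 FREE]
Op 3: b = realloc(b, 4) -> b = 3; heap: [0-2 ALLOC][3-6 ALLOC][7-25 FREE]
Op 4: b = realloc(b, 13) -> b = 3; heap: [0-2 ALLOC][3-15 ALLOC][16-25 FREE]
Op 5: c = malloc(5) -> c = 16; heap: [0-2 ALLOC][3-15 ALLOC][16-20 ALLOC][21-25 FREE]
Op 6: d = malloc(5) -> d = 21; heap: [0-2 ALLOC][3-15 ALLOC][16-20 ALLOC][21-25 ALLOC]
Op 7: d = realloc(d, 6) -> NULL (d unchanged); heap: [0-2 ALLOC][3-15 ALLOC][16-20 ALLOC][21-25 ALLOC]
Op 8: free(c) -> (freed c); heap: [0-2 ALLOC][3-15 ALLOC][16-20 FREE][21-25 ALLOC]
free(d): d = 21 -> block [21-25 ALLOC]; mark free, coalesce with adjacent free neighbors -> [0-2 ALLOC][3-15 ALLOC][16-25 FREE]

Answer: [0-2 ALLOC][3-15 ALLOC][16-25 FREE]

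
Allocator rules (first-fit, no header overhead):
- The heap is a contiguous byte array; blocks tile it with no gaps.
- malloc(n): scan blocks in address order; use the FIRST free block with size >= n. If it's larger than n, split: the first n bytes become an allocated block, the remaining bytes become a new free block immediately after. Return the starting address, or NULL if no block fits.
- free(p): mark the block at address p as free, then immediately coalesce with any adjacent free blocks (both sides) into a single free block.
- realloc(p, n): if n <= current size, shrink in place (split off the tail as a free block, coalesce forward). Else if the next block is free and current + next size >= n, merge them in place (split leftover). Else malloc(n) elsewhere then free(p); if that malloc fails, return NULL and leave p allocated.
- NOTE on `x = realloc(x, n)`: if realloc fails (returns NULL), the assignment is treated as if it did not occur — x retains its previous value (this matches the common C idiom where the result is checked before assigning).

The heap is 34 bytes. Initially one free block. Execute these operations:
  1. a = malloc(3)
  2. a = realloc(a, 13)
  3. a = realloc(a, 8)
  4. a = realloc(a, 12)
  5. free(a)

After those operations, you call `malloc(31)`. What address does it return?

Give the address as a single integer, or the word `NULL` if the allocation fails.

Op 1: a = malloc(3) -> a = 0; heap: [0-2 ALLOC][3-33 FREE]
Op 2: a = realloc(a, 13) -> a = 0; heap: [0-12 ALLOC][13-33 FREE]
Op 3: a = realloc(a, 8) -> a = 0; heap: [0-7 ALLOC][8-33 FREE]
Op 4: a = realloc(a, 12) -> a = 0; heap: [0-11 ALLOC][12-33 FREE]
Op 5: free(a) -> (freed a); heap: [0-33 FREE]
malloc(31): first-fit scan over [0-33 FREE] -> 0

Answer: 0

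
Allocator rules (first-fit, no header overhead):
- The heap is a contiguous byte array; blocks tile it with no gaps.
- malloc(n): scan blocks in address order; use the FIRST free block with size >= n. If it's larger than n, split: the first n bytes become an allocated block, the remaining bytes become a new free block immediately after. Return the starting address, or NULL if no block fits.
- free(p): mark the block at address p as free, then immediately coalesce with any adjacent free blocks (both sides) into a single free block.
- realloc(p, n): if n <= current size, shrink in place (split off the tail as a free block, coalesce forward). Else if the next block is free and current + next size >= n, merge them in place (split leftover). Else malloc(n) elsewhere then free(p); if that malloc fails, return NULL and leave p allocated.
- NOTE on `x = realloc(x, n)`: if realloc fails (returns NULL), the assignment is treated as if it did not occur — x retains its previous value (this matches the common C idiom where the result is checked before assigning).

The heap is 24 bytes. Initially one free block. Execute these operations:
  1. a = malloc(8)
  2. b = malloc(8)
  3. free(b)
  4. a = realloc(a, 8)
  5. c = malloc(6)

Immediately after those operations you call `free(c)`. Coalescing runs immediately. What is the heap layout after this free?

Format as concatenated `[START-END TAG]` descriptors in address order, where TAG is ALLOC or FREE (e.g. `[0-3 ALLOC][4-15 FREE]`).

Op 1: a = malloc(8) -> a = 0; heap: [0-7 ALLOC][8-23 FREE]
Op 2: b = malloc(8) -> b = 8; heap: [0-7 ALLOC][8-15 ALLOC][16-23 FREE]
Op 3: free(b) -> (freed b); heap: [0-7 ALLOC][8-23 FREE]
Op 4: a = realloc(a, 8) -> a = 0; heap: [0-7 ALLOC][8-23 FREE]
Op 5: c = malloc(6) -> c = 8; heap: [0-7 ALLOC][8-13 ALLOC][14-23 FREE]
free(c): c = 8 -> block [8-13 ALLOC]; mark free, coalesce with adjacent free neighbors -> [0-7 ALLOC][8-23 FREE]

Answer: [0-7 ALLOC][8-23 FREE]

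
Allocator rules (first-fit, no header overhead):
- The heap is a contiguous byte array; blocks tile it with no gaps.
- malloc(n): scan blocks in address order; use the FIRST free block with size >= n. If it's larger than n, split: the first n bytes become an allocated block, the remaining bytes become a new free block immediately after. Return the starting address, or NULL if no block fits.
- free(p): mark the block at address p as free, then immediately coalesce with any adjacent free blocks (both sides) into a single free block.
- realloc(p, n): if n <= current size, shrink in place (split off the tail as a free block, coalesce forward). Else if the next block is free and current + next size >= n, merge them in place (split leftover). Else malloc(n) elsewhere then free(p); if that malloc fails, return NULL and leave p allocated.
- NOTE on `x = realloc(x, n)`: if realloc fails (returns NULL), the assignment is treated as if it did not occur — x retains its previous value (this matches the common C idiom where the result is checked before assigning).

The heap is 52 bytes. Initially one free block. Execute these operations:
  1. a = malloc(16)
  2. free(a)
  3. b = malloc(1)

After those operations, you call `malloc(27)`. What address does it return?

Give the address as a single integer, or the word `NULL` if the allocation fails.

Answer: 1

Derivation:
Op 1: a = malloc(16) -> a = 0; heap: [0-15 ALLOC][16-51 FREE]
Op 2: free(a) -> (freed a); heap: [0-51 FREE]
Op 3: b = malloc(1) -> b = 0; heap: [0-0 ALLOC][1-51 FREE]
malloc(27): first-fit scan over [0-0 ALLOC][1-51 FREE] -> 1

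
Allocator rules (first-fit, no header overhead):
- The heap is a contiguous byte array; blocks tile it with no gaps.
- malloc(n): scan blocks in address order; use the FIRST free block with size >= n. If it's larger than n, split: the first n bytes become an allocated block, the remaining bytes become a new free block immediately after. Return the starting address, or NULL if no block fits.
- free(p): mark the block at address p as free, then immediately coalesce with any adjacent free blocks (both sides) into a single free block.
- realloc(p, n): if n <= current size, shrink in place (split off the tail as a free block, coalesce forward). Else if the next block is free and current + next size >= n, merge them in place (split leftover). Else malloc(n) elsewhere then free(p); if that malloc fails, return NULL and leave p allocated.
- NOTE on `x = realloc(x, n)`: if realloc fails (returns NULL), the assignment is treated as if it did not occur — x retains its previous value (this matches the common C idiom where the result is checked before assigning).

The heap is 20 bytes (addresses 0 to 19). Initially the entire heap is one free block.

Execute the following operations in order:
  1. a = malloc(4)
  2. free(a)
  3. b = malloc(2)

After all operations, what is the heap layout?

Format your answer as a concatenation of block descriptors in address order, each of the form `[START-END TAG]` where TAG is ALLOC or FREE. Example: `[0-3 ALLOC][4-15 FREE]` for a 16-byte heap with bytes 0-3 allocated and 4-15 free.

Op 1: a = malloc(4) -> a = 0; heap: [0-3 ALLOC][4-19 FREE]
Op 2: free(a) -> (freed a); heap: [0-19 FREE]
Op 3: b = malloc(2) -> b = 0; heap: [0-1 ALLOC][2-19 FREE]

Answer: [0-1 ALLOC][2-19 FREE]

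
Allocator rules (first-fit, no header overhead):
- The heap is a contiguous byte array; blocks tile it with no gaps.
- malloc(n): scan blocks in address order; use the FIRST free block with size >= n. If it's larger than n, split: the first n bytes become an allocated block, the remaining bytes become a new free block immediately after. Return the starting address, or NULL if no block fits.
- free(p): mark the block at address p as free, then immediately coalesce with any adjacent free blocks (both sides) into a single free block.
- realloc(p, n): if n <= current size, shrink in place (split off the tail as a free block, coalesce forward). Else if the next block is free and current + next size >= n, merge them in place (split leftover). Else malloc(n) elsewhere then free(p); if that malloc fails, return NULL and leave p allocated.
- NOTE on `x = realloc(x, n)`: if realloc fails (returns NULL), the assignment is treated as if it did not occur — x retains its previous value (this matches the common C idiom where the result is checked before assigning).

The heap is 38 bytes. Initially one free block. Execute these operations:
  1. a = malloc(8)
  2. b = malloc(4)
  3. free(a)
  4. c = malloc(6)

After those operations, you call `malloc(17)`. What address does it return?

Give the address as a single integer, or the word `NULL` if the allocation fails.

Answer: 12

Derivation:
Op 1: a = malloc(8) -> a = 0; heap: [0-7 ALLOC][8-37 FREE]
Op 2: b = malloc(4) -> b = 8; heap: [0-7 ALLOC][8-11 ALLOC][12-37 FREE]
Op 3: free(a) -> (freed a); heap: [0-7 FREE][8-11 ALLOC][12-37 FREE]
Op 4: c = malloc(6) -> c = 0; heap: [0-5 ALLOC][6-7 FREE][8-11 ALLOC][12-37 FREE]
malloc(17): first-fit scan over [0-5 ALLOC][6-7 FREE][8-11 ALLOC][12-37 FREE] -> 12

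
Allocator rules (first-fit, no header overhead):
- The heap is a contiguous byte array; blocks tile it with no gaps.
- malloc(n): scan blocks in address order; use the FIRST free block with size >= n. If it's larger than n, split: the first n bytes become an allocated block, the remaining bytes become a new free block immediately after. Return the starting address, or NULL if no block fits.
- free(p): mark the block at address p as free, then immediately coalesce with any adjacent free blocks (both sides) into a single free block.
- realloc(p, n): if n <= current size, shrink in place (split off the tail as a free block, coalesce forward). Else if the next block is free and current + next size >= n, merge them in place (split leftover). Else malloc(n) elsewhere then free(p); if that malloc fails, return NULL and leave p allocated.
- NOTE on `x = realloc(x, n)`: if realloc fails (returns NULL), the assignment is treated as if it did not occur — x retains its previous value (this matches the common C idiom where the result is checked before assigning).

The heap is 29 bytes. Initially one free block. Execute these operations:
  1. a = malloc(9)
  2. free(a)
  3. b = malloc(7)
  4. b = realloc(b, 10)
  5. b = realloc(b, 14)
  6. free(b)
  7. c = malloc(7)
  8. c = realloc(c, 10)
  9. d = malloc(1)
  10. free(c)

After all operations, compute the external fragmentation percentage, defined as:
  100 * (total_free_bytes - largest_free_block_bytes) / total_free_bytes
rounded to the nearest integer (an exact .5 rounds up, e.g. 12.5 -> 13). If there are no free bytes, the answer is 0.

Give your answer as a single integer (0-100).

Op 1: a = malloc(9) -> a = 0; heap: [0-8 ALLOC][9-28 FREE]
Op 2: free(a) -> (freed a); heap: [0-28 FREE]
Op 3: b = malloc(7) -> b = 0; heap: [0-6 ALLOC][7-28 FREE]
Op 4: b = realloc(b, 10) -> b = 0; heap: [0-9 ALLOC][10-28 FREE]
Op 5: b = realloc(b, 14) -> b = 0; heap: [0-13 ALLOC][14-28 FREE]
Op 6: free(b) -> (freed b); heap: [0-28 FREE]
Op 7: c = malloc(7) -> c = 0; heap: [0-6 ALLOC][7-28 FREE]
Op 8: c = realloc(c, 10) -> c = 0; heap: [0-9 ALLOC][10-28 FREE]
Op 9: d = malloc(1) -> d = 10; heap: [0-9 ALLOC][10-10 ALLOC][11-28 FREE]
Op 10: free(c) -> (freed c); heap: [0-9 FREE][10-10 ALLOC][11-28 FREE]
Free blocks: [10 18] total_free=28 largest=18 -> 100*(28-18)/28 = 1000/28 ≈ 35.714 -> rounds to 36

Answer: 36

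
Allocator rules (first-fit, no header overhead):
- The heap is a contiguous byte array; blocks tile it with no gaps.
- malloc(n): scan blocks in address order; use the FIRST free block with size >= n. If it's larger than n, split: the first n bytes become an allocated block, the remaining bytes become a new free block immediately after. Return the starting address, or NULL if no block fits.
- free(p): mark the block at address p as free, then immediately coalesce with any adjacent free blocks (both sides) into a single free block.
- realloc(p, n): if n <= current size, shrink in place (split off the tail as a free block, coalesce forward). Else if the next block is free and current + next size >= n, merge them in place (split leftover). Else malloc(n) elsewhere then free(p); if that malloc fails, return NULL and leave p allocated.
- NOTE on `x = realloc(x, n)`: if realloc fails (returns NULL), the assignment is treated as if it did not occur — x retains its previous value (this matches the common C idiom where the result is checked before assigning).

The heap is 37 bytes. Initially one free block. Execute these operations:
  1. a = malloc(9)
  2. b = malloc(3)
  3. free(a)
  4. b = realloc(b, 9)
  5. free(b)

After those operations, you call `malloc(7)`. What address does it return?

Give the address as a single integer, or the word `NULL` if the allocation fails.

Op 1: a = malloc(9) -> a = 0; heap: [0-8 ALLOC][9-36 FREE]
Op 2: b = malloc(3) -> b = 9; heap: [0-8 ALLOC][9-11 ALLOC][12-36 FREE]
Op 3: free(a) -> (freed a); heap: [0-8 FREE][9-11 ALLOC][12-36 FREE]
Op 4: b = realloc(b, 9) -> b = 9; heap: [0-8 FREE][9-17 ALLOC][18-36 FREE]
Op 5: free(b) -> (freed b); heap: [0-36 FREE]
malloc(7): first-fit scan over [0-36 FREE] -> 0

Answer: 0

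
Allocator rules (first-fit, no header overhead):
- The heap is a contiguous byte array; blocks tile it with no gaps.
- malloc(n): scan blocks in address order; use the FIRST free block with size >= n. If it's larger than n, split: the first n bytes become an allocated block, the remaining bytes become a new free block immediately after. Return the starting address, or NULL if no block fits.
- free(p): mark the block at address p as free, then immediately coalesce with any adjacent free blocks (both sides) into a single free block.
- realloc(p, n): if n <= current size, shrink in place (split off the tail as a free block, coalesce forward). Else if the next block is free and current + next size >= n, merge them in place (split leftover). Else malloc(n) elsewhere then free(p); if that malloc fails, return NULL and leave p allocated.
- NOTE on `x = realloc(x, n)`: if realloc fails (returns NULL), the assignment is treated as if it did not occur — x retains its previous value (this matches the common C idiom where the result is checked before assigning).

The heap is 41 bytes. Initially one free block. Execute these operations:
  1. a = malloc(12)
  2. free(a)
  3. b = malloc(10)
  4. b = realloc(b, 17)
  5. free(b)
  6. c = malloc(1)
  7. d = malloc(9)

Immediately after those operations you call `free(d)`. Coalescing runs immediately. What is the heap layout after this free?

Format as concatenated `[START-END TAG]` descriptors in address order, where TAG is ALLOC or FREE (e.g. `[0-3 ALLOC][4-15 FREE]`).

Op 1: a = malloc(12) -> a = 0; heap: [0-11 ALLOC][12-40 FREE]
Op 2: free(a) -> (freed a); heap: [0-40 FREE]
Op 3: b = malloc(10) -> b = 0; heap: [0-9 ALLOC][10-40 FREE]
Op 4: b = realloc(b, 17) -> b = 0; heap: [0-16 ALLOC][17-40 FREE]
Op 5: free(b) -> (freed b); heap: [0-40 FREE]
Op 6: c = malloc(1) -> c = 0; heap: [0-0 ALLOC][1-40 FREE]
Op 7: d = malloc(9) -> d = 1; heap: [0-0 ALLOC][1-9 ALLOC][10-40 FREE]
free(d): d = 1 -> block [1-9 ALLOC]; mark free, coalesce with adjacent free neighbors -> [0-0 ALLOC][1-40 FREE]

Answer: [0-0 ALLOC][1-40 FREE]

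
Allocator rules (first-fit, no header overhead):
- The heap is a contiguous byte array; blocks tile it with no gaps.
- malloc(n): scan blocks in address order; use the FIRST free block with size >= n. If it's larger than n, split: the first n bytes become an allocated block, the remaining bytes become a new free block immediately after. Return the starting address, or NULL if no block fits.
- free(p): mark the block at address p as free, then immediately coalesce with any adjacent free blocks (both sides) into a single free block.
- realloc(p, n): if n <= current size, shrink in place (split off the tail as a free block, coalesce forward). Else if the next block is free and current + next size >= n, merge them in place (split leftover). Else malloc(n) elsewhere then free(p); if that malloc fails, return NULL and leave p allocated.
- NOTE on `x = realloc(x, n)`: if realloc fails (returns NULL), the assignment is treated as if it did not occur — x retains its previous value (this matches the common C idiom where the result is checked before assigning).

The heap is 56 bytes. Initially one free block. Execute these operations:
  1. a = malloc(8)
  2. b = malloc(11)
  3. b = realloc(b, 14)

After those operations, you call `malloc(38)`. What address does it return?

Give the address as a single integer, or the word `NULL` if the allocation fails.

Op 1: a = malloc(8) -> a = 0; heap: [0-7 ALLOC][8-55 FREE]
Op 2: b = malloc(11) -> b = 8; heap: [0-7 ALLOC][8-18 ALLOC][19-55 FREE]
Op 3: b = realloc(b, 14) -> b = 8; heap: [0-7 ALLOC][8-21 ALLOC][22-55 FREE]
malloc(38): first-fit scan over [0-7 ALLOC][8-21 ALLOC][22-55 FREE] -> NULL

Answer: NULL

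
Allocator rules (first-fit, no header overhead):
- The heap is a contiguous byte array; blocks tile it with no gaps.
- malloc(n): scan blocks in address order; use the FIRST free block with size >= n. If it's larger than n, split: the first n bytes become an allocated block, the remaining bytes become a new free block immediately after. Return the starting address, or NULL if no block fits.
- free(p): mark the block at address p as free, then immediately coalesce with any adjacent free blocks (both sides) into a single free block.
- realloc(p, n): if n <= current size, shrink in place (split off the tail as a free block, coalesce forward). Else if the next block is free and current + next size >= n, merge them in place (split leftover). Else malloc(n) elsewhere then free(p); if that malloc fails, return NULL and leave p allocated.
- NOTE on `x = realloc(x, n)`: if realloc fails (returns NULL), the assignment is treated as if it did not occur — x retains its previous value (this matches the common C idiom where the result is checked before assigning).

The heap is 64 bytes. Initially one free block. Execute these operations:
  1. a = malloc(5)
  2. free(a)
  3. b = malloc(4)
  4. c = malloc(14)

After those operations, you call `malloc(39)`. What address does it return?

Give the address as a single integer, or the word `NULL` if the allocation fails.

Op 1: a = malloc(5) -> a = 0; heap: [0-4 ALLOC][5-63 FREE]
Op 2: free(a) -> (freed a); heap: [0-63 FREE]
Op 3: b = malloc(4) -> b = 0; heap: [0-3 ALLOC][4-63 FREE]
Op 4: c = malloc(14) -> c = 4; heap: [0-3 ALLOC][4-17 ALLOC][18-63 FREE]
malloc(39): first-fit scan over [0-3 ALLOC][4-17 ALLOC][18-63 FREE] -> 18

Answer: 18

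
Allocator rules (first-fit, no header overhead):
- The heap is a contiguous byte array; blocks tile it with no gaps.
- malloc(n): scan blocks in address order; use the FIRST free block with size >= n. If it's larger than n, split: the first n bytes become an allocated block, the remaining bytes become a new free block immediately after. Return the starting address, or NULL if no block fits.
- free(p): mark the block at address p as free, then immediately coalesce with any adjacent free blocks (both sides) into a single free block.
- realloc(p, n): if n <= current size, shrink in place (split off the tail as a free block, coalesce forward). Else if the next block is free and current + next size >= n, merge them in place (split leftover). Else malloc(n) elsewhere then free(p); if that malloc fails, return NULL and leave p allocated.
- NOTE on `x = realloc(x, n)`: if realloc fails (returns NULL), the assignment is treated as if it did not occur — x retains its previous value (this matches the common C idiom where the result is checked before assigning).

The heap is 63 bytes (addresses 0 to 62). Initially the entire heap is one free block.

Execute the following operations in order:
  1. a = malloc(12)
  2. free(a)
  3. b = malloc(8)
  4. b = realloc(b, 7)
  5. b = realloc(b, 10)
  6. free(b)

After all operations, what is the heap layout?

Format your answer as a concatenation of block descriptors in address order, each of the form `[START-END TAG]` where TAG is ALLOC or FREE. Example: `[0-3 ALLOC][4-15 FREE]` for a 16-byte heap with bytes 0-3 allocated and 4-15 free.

Answer: [0-62 FREE]

Derivation:
Op 1: a = malloc(12) -> a = 0; heap: [0-11 ALLOC][12-62 FREE]
Op 2: free(a) -> (freed a); heap: [0-62 FREE]
Op 3: b = malloc(8) -> b = 0; heap: [0-7 ALLOC][8-62 FREE]
Op 4: b = realloc(b, 7) -> b = 0; heap: [0-6 ALLOC][7-62 FREE]
Op 5: b = realloc(b, 10) -> b = 0; heap: [0-9 ALLOC][10-62 FREE]
Op 6: free(b) -> (freed b); heap: [0-62 FREE]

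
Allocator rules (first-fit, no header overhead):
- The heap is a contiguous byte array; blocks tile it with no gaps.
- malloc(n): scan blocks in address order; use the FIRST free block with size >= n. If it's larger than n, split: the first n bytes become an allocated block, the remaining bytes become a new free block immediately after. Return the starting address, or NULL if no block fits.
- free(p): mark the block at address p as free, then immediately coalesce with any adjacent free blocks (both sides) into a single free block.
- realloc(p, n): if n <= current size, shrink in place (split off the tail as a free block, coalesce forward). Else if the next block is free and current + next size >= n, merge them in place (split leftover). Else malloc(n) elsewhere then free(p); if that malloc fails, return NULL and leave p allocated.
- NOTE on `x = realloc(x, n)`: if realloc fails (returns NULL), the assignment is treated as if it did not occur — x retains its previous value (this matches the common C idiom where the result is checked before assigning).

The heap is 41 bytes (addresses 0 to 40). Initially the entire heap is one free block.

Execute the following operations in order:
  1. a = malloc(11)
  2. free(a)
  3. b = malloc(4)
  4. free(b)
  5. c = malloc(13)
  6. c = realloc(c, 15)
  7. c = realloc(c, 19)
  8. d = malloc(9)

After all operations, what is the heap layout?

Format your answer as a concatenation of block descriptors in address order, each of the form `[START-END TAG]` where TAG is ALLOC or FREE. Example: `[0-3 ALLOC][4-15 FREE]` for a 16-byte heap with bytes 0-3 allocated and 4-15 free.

Op 1: a = malloc(11) -> a = 0; heap: [0-10 ALLOC][11-40 FREE]
Op 2: free(a) -> (freed a); heap: [0-40 FREE]
Op 3: b = malloc(4) -> b = 0; heap: [0-3 ALLOC][4-40 FREE]
Op 4: free(b) -> (freed b); heap: [0-40 FREE]
Op 5: c = malloc(13) -> c = 0; heap: [0-12 ALLOC][13-40 FREE]
Op 6: c = realloc(c, 15) -> c = 0; heap: [0-14 ALLOC][15-40 FREE]
Op 7: c = realloc(c, 19) -> c = 0; heap: [0-18 ALLOC][19-40 FREE]
Op 8: d = malloc(9) -> d = 19; heap: [0-18 ALLOC][19-27 ALLOC][28-40 FREE]

Answer: [0-18 ALLOC][19-27 ALLOC][28-40 FREE]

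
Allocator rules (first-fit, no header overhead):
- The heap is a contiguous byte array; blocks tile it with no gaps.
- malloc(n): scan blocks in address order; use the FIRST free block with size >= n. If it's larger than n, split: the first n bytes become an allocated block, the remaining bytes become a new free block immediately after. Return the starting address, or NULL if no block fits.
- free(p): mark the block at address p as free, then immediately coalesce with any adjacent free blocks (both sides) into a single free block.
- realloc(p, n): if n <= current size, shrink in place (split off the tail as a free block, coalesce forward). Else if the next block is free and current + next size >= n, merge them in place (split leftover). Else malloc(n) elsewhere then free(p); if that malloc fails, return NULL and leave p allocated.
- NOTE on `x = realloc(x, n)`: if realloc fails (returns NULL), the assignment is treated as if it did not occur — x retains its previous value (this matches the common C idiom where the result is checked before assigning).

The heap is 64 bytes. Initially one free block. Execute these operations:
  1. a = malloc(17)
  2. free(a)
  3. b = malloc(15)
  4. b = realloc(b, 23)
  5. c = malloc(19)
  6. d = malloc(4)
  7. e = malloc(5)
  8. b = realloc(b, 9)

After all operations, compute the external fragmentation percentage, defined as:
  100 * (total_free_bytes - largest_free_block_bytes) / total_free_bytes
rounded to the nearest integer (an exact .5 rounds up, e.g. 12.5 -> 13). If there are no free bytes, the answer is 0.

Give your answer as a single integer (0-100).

Answer: 48

Derivation:
Op 1: a = malloc(17) -> a = 0; heap: [0-16 ALLOC][17-63 FREE]
Op 2: free(a) -> (freed a); heap: [0-63 FREE]
Op 3: b = malloc(15) -> b = 0; heap: [0-14 ALLOC][15-63 FREE]
Op 4: b = realloc(b, 23) -> b = 0; heap: [0-22 ALLOC][23-63 FREE]
Op 5: c = malloc(19) -> c = 23; heap: [0-22 ALLOC][23-41 ALLOC][42-63 FREE]
Op 6: d = malloc(4) -> d = 42; heap: [0-22 ALLOC][23-41 ALLOC][42-45 ALLOC][46-63 FREE]
Op 7: e = malloc(5) -> e = 46; heap: [0-22 ALLOC][23-41 ALLOC][42-45 ALLOC][46-50 ALLOC][51-63 FREE]
Op 8: b = realloc(b, 9) -> b = 0; heap: [0-8 ALLOC][9-22 FREE][23-41 ALLOC][42-45 ALLOC][46-50 ALLOC][51-63 FREE]
Free blocks: [14 13] total_free=27 largest=14 -> 100*(27-14)/27 = 1300/27 ≈ 48.148 -> rounds to 48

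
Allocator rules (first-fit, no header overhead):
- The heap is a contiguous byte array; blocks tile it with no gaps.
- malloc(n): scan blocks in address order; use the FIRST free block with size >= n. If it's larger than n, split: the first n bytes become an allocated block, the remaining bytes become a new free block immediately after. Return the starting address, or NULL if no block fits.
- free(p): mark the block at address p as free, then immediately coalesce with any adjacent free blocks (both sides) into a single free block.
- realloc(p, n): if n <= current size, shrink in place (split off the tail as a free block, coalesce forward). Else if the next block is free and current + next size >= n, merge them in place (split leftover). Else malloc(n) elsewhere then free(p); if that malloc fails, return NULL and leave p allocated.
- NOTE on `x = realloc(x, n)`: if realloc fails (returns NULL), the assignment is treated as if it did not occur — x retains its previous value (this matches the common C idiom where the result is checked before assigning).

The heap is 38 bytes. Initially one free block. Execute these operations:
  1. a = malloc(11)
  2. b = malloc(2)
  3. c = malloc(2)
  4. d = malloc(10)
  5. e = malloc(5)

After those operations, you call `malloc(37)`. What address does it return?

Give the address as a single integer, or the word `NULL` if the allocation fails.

Op 1: a = malloc(11) -> a = 0; heap: [0-10 ALLOC][11-37 FREE]
Op 2: b = malloc(2) -> b = 11; heap: [0-10 ALLOC][11-12 ALLOC][13-37 FREE]
Op 3: c = malloc(2) -> c = 13; heap: [0-10 ALLOC][11-12 ALLOC][13-14 ALLOC][15-37 FREE]
Op 4: d = malloc(10) -> d = 15; heap: [0-10 ALLOC][11-12 ALLOC][13-14 ALLOC][15-24 ALLOC][25-37 FREE]
Op 5: e = malloc(5) -> e = 25; heap: [0-10 ALLOC][11-12 ALLOC][13-14 ALLOC][15-24 ALLOC][25-29 ALLOC][30-37 FREE]
malloc(37): first-fit scan over [0-10 ALLOC][11-12 ALLOC][13-14 ALLOC][15-24 ALLOC][25-29 ALLOC][30-37 FREE] -> NULL

Answer: NULL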